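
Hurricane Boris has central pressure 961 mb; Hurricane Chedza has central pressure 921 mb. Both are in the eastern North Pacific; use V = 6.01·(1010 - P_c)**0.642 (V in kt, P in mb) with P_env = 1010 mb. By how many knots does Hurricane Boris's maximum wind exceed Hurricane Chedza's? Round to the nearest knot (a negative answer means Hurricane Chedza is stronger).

-34 kt

Hurricane Boris: ΔP = 49; V ≈ 6.01 × 49^0.642 ≈ 73.11 kt.
Hurricane Chedza: ΔP = 89; V ≈ 6.01 × 89^0.642 ≈ 107.25 kt.
Difference ≈ 73.11 − 107.25 = -34.14 → -34 kt.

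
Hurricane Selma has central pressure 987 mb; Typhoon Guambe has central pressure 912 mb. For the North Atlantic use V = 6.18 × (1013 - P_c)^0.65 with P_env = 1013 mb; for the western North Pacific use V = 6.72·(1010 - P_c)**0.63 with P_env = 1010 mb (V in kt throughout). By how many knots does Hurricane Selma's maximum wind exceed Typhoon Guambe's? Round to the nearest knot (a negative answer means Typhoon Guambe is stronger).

Hurricane Selma: ΔP = 26; V ≈ 6.18 × 26^0.65 ≈ 51.37 kt.
Typhoon Guambe: ΔP = 98; V ≈ 6.72 × 98^0.63 ≈ 120.74 kt.
Difference ≈ 51.37 − 120.74 = -69.37 → -69 kt.

-69 kt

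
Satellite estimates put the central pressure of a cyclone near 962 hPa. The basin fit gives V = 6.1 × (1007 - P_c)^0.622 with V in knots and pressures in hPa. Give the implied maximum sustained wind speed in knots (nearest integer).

65 kt

ΔP = 1007 − 962 = 45 hPa.
45^0.622 ≈ 10.673.
V ≈ 6.1 × 10.673 ≈ 65.1 kt.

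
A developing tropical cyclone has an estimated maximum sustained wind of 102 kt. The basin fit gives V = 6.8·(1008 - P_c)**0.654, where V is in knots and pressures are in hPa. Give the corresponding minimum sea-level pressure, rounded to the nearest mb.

945 mb

ΔP = (V / 6.8)^(1/0.654) = (102/6.8)^1.529.
102/6.8 = 15.000; 15.000^1.529 ≈ 62.85 mb.
P_c = 1008 − 62.85 = 945.15 ≈ 945 mb.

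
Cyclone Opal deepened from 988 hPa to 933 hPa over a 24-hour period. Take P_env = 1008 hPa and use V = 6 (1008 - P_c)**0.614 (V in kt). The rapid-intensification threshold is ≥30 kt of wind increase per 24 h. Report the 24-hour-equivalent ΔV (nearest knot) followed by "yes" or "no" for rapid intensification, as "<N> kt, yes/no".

47 kt, yes

V₁: ΔP = 20, V ≈ 6 × 20^0.614 ≈ 37.76 kt.
V₂: ΔP = 75, V ≈ 6 × 75^0.614 ≈ 85.00 kt.
ΔV over 24 h = 47.24 kt → 24 h equivalent = 47.24 × 24/24 ≈ 47.24 kt.
47 kt ≥ 30 kt ⇒ rapid intensification.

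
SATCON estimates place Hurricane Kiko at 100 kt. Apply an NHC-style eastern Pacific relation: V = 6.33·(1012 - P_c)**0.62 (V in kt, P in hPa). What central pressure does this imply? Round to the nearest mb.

926 mb

ΔP = (V / 6.33)^(1/0.62) = (100/6.33)^1.613.
100/6.33 = 15.798; 15.798^1.613 ≈ 85.75 mb.
P_c = 1012 − 85.75 = 926.25 ≈ 926 mb.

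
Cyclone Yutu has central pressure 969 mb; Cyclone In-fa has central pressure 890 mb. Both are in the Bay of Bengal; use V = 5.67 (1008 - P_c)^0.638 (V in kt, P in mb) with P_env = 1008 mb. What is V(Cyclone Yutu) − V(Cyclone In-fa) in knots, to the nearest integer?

-60 kt

Cyclone Yutu: ΔP = 39; V ≈ 5.67 × 39^0.638 ≈ 58.71 kt.
Cyclone In-fa: ΔP = 118; V ≈ 5.67 × 118^0.638 ≈ 118.97 kt.
Difference ≈ 58.71 − 118.97 = -60.26 → -60 kt.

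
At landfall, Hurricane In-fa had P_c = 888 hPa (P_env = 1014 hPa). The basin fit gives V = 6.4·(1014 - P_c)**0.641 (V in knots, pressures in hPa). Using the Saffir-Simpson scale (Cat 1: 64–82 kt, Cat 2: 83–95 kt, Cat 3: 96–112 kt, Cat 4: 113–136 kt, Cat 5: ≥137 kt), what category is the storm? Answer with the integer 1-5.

5

ΔP = 1014 − 888 = 126 hPa.
V ≈ 6.4 × 126^0.641 = 6.4 × 22.20 ≈ 142 kt.
142 kt falls in the Category 5 band.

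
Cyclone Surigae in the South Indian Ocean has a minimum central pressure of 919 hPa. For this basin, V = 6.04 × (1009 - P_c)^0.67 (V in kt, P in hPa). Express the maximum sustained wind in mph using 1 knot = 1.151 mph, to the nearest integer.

142 mph

ΔP = 1009 − 919 = 90 hPa.
V ≈ 6.04 × 90^0.67 = 6.04 × 20.386 ≈ 123.134 kt.
123.134 × 1.151 ≈ 141.73 mph → 142 mph.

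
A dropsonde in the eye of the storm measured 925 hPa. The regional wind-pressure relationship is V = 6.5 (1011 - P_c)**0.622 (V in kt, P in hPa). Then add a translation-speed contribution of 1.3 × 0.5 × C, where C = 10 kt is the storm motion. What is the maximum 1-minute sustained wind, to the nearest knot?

110 kt

ΔP = 1011 − 925 = 86 hPa.
86^0.622 ≈ 15.968.
V ≈ 6.5 × 15.968 ≈ 103.8 kt.
Translation term: 1.3 × 0.5 × 10 = 6.5 kt.
Corrected V ≈ 110.3 kt → 110 kt.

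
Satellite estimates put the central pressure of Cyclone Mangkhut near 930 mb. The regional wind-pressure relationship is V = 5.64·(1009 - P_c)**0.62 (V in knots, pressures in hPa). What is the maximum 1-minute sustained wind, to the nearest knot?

ΔP = 1009 − 930 = 79 mb.
79^0.62 ≈ 15.015.
V ≈ 5.64 × 15.015 ≈ 84.7 kt.

85 kt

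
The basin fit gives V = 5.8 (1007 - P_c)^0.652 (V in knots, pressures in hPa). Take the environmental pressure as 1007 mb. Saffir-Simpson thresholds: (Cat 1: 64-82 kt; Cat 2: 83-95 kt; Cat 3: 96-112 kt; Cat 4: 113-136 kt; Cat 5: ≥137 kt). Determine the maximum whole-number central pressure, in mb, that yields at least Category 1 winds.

967 mb

Category 1 begins at V = 64 kt.
Required ΔP = (64/5.8)^(1/0.652) = 11.034^1.534 ≈ 39.75 mb.
P_c ≤ 1007 − 39.75 = 967.25, so the highest integer P_c is 967 mb.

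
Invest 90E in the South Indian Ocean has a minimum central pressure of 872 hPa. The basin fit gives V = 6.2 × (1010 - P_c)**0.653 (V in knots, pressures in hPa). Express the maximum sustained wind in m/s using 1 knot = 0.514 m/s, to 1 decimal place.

ΔP = 1010 − 872 = 138 hPa.
V ≈ 6.2 × 138^0.653 = 6.2 × 24.966 ≈ 154.786 kt.
154.786 × 0.514 ≈ 79.56 m/s → 79.6 m/s.

79.6 m/s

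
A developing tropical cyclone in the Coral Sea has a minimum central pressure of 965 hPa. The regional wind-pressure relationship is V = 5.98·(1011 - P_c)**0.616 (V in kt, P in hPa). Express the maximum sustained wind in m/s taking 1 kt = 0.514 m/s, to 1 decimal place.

32.5 m/s

ΔP = 1011 − 965 = 46 hPa.
V ≈ 5.98 × 46^0.616 = 5.98 × 10.574 ≈ 63.235 kt.
63.235 × 0.514 ≈ 32.50 m/s → 32.5 m/s.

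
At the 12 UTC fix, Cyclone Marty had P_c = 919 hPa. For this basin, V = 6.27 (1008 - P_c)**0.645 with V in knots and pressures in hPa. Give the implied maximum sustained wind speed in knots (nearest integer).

113 kt

ΔP = 1008 − 919 = 89 hPa.
89^0.645 ≈ 18.087.
V ≈ 6.27 × 18.087 ≈ 113.4 kt.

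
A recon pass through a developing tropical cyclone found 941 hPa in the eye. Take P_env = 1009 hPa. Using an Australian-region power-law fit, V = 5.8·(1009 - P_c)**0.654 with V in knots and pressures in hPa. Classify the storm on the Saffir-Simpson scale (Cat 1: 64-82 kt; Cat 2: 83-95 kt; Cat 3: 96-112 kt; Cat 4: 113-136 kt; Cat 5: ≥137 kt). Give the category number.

ΔP = 1009 − 941 = 68 hPa.
V ≈ 5.8 × 68^0.654 = 5.8 × 15.79 ≈ 92 kt.
92 kt falls in the Category 2 band.

2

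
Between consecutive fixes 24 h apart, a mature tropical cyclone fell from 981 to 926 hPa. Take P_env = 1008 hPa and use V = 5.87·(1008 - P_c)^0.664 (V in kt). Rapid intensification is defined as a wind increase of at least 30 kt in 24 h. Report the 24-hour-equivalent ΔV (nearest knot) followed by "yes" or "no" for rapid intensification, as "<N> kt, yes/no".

57 kt, yes

V₁: ΔP = 27, V ≈ 5.87 × 27^0.664 ≈ 52.37 kt.
V₂: ΔP = 82, V ≈ 5.87 × 82^0.664 ≈ 109.50 kt.
ΔV over 24 h = 57.13 kt → 24 h equivalent = 57.13 × 24/24 ≈ 57.13 kt.
57 kt ≥ 30 kt ⇒ rapid intensification.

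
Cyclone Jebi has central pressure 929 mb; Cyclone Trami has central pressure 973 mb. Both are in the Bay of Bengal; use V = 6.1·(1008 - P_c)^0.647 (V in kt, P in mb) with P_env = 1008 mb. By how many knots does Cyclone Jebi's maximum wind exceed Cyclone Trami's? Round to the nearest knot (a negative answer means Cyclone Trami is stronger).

Cyclone Jebi: ΔP = 79; V ≈ 6.1 × 79^0.647 ≈ 103.06 kt.
Cyclone Trami: ΔP = 35; V ≈ 6.1 × 35^0.647 ≈ 60.86 kt.
Difference ≈ 103.06 − 60.86 = 42.20 → 42 kt.

42 kt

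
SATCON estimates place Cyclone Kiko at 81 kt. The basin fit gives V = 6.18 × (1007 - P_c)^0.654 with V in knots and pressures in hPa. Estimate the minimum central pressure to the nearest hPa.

956 hPa

ΔP = (V / 6.18)^(1/0.654) = (81/6.18)^1.529.
81/6.18 = 13.107; 13.107^1.529 ≈ 51.13 hPa.
P_c = 1007 − 51.13 = 955.87 ≈ 956 hPa.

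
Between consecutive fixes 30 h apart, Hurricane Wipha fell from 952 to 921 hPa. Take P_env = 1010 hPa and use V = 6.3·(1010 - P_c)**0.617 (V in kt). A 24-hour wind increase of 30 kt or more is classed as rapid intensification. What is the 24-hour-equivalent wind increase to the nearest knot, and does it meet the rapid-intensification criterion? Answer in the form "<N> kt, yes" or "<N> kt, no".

V₁: ΔP = 58, V ≈ 6.3 × 58^0.617 ≈ 77.16 kt.
V₂: ΔP = 89, V ≈ 6.3 × 89^0.617 ≈ 100.49 kt.
ΔV over 30 h = 23.33 kt → 24 h equivalent = 23.33 × 24/30 ≈ 18.66 kt.
19 kt < 30 kt ⇒ not rapid intensification.

19 kt, no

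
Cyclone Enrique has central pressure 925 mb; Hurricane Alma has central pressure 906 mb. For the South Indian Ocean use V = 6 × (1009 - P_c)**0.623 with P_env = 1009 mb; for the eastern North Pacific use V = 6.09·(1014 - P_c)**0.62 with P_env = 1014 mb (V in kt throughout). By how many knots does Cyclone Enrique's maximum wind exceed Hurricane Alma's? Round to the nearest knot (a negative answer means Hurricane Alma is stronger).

Cyclone Enrique: ΔP = 84; V ≈ 6 × 84^0.623 ≈ 94.84 kt.
Hurricane Alma: ΔP = 108; V ≈ 6.09 × 108^0.62 ≈ 111.00 kt.
Difference ≈ 94.84 − 111.00 = -16.16 → -16 kt.

-16 kt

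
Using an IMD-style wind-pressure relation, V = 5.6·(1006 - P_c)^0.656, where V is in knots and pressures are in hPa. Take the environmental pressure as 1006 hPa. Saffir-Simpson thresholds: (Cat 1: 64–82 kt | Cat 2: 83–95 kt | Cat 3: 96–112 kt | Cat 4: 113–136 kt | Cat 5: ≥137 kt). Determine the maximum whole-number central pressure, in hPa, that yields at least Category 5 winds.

875 hPa

Category 5 begins at V = 137 kt.
Required ΔP = (137/5.6)^(1/0.656) = 24.464^1.524 ≈ 130.82 hPa.
P_c ≤ 1006 − 130.82 = 875.18, so the highest integer P_c is 875 hPa.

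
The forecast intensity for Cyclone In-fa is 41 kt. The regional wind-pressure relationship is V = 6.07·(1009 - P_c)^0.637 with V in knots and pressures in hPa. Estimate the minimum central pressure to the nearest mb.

989 mb

ΔP = (V / 6.07)^(1/0.637) = (41/6.07)^1.570.
41/6.07 = 6.755; 6.755^1.570 ≈ 20.06 mb.
P_c = 1009 − 20.06 = 988.94 ≈ 989 mb.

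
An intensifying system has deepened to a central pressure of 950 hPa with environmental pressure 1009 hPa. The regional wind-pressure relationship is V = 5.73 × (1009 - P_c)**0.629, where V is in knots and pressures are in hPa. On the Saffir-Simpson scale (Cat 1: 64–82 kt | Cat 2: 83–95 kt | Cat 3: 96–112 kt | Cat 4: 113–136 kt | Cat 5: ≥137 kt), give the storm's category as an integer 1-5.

ΔP = 1009 − 950 = 59 hPa.
V ≈ 5.73 × 59^0.629 = 5.73 × 13.00 ≈ 74 kt.
74 kt falls in the Category 1 band.

1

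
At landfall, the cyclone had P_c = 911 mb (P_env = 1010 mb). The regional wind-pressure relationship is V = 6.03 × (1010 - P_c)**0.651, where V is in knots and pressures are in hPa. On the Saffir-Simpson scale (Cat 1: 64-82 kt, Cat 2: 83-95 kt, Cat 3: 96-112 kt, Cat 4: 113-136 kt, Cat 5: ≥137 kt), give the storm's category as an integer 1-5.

ΔP = 1010 − 911 = 99 mb.
V ≈ 6.03 × 99^0.651 = 6.03 × 19.91 ≈ 120 kt.
120 kt falls in the Category 4 band.

4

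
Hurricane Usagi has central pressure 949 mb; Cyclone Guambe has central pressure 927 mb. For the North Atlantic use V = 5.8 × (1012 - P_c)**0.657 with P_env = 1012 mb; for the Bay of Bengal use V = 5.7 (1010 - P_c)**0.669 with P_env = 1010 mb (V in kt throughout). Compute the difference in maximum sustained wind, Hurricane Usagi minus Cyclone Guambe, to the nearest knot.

-21 kt

Hurricane Usagi: ΔP = 63; V ≈ 5.8 × 63^0.657 ≈ 88.23 kt.
Cyclone Guambe: ΔP = 83; V ≈ 5.7 × 83^0.669 ≈ 109.58 kt.
Difference ≈ 88.23 − 109.58 = -21.35 → -21 kt.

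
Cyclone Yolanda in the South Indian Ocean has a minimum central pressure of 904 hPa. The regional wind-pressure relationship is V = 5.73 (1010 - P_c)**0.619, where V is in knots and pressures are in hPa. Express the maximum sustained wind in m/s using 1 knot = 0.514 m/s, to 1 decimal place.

ΔP = 1010 − 904 = 106 hPa.
V ≈ 5.73 × 106^0.619 = 5.73 × 17.933 ≈ 102.759 kt.
102.759 × 0.514 ≈ 52.82 m/s → 52.8 m/s.

52.8 m/s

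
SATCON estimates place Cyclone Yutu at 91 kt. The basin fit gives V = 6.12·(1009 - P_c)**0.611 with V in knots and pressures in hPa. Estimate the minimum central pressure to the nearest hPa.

926 hPa

ΔP = (V / 6.12)^(1/0.611) = (91/6.12)^1.637.
91/6.12 = 14.869; 14.869^1.637 ≈ 82.92 hPa.
P_c = 1009 − 82.92 = 926.08 ≈ 926 hPa.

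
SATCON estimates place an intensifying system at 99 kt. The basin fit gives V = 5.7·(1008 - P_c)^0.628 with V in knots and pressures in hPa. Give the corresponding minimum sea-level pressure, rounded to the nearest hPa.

914 hPa

ΔP = (V / 5.7)^(1/0.628) = (99/5.7)^1.592.
99/5.7 = 17.368; 17.368^1.592 ≈ 94.22 hPa.
P_c = 1008 − 94.22 = 913.78 ≈ 914 hPa.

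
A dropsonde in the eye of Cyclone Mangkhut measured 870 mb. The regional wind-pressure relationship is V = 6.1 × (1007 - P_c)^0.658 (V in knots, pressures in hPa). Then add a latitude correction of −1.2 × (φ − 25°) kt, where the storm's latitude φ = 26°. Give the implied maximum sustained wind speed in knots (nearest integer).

ΔP = 1007 − 870 = 137 mb.
137^0.658 ≈ 25.466.
V ≈ 6.1 × 25.466 ≈ 155.3 kt.
Latitude correction: −1.2 × (26 − 25) = -1.2 kt.
Corrected V ≈ 154.1 kt → 154 kt.

154 kt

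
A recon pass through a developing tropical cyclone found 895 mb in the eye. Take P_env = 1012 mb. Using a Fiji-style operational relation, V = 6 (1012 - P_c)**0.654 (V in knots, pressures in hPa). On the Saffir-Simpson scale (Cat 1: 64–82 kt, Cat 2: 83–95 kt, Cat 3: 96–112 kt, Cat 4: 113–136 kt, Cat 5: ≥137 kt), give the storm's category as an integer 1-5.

4

ΔP = 1012 − 895 = 117 mb.
V ≈ 6 × 117^0.654 = 6 × 22.52 ≈ 135 kt.
135 kt falls in the Category 4 band.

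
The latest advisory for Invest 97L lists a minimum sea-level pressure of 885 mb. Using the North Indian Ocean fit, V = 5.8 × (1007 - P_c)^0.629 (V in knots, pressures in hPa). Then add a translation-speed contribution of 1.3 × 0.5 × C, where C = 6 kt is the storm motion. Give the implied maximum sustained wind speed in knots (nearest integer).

ΔP = 1007 − 885 = 122 mb.
122^0.629 ≈ 20.527.
V ≈ 5.8 × 20.527 ≈ 119.1 kt.
Translation term: 1.3 × 0.5 × 6 = 3.9 kt.
Corrected V ≈ 123 kt → 123 kt.

123 kt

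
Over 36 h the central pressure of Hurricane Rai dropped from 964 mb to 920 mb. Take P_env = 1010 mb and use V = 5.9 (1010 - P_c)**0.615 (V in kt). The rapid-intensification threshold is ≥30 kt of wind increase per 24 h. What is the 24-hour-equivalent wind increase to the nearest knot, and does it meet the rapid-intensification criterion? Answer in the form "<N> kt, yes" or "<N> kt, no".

V₁: ΔP = 46, V ≈ 5.9 × 46^0.615 ≈ 62.15 kt.
V₂: ΔP = 90, V ≈ 5.9 × 90^0.615 ≈ 93.91 kt.
ΔV over 36 h = 31.76 kt → 24 h equivalent = 31.76 × 24/36 ≈ 21.17 kt.
21 kt < 30 kt ⇒ not rapid intensification.

21 kt, no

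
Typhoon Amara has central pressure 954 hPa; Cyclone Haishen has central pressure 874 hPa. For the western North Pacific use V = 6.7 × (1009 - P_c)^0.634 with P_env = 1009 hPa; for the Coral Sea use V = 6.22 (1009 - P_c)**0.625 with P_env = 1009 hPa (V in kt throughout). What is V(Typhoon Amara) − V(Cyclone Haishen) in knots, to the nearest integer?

Typhoon Amara: ΔP = 55; V ≈ 6.7 × 55^0.634 ≈ 85.01 kt.
Cyclone Haishen: ΔP = 135; V ≈ 6.22 × 135^0.625 ≈ 133.43 kt.
Difference ≈ 85.01 − 133.43 = -48.42 → -48 kt.

-48 kt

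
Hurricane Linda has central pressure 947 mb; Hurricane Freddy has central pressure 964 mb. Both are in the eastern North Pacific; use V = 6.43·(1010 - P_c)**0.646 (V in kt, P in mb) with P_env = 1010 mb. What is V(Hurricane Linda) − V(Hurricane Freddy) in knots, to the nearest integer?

17 kt

Hurricane Linda: ΔP = 63; V ≈ 6.43 × 63^0.646 ≈ 93.45 kt.
Hurricane Freddy: ΔP = 46; V ≈ 6.43 × 46^0.646 ≈ 76.27 kt.
Difference ≈ 93.45 − 76.27 = 17.18 → 17 kt.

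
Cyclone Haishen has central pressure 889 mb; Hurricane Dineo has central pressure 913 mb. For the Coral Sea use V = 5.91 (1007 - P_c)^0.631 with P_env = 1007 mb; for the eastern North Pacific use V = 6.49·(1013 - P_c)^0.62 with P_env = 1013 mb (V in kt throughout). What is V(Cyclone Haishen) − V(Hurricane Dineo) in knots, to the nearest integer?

7 kt

Cyclone Haishen: ΔP = 118; V ≈ 5.91 × 118^0.631 ≈ 119.93 kt.
Hurricane Dineo: ΔP = 100; V ≈ 6.49 × 100^0.62 ≈ 112.78 kt.
Difference ≈ 119.93 − 112.78 = 7.15 → 7 kt.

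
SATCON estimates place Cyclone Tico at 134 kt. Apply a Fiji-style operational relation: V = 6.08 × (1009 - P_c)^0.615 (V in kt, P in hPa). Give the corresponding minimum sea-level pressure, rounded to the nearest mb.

856 mb

ΔP = (V / 6.08)^(1/0.615) = (134/6.08)^1.626.
134/6.08 = 22.039; 22.039^1.626 ≈ 152.78 mb.
P_c = 1009 − 152.78 = 856.22 ≈ 856 mb.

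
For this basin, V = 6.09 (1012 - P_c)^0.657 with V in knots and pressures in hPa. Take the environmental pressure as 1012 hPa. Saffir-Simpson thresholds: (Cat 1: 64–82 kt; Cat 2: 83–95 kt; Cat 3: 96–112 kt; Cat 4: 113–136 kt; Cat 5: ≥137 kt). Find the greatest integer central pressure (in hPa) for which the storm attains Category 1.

Category 1 begins at V = 64 kt.
Required ΔP = (64/6.09)^(1/0.657) = 10.509^1.522 ≈ 35.88 hPa.
P_c ≤ 1012 − 35.88 = 976.12, so the highest integer P_c is 976 hPa.

976 hPa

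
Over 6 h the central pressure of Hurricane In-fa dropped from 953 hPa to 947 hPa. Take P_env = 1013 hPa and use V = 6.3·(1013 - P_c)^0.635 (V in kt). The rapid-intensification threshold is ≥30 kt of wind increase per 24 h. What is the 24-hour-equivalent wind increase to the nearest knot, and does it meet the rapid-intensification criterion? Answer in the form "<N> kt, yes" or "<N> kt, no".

21 kt, no

V₁: ΔP = 60, V ≈ 6.3 × 60^0.635 ≈ 84.81 kt.
V₂: ΔP = 66, V ≈ 6.3 × 66^0.635 ≈ 90.11 kt.
ΔV over 6 h = 5.30 kt → 24 h equivalent = 5.30 × 24/6 ≈ 21.20 kt.
21 kt < 30 kt ⇒ not rapid intensification.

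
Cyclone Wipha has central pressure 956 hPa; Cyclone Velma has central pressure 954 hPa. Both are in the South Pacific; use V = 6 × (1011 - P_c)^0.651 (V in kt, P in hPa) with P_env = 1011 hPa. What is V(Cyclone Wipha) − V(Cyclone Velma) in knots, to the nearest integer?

Cyclone Wipha: ΔP = 55; V ≈ 6 × 55^0.651 ≈ 81.49 kt.
Cyclone Velma: ΔP = 57; V ≈ 6 × 57^0.651 ≈ 83.41 kt.
Difference ≈ 81.49 − 83.41 = -1.92 → -2 kt.

-2 kt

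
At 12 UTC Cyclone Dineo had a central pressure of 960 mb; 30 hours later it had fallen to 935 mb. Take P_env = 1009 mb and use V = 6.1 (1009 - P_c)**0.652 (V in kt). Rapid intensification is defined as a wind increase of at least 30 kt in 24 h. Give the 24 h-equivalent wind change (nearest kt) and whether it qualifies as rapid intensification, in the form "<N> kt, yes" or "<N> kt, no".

V₁: ΔP = 49, V ≈ 6.1 × 49^0.652 ≈ 77.15 kt.
V₂: ΔP = 74, V ≈ 6.1 × 74^0.652 ≈ 100.94 kt.
ΔV over 30 h = 23.79 kt → 24 h equivalent = 23.79 × 24/30 ≈ 19.03 kt.
19 kt < 30 kt ⇒ not rapid intensification.

19 kt, no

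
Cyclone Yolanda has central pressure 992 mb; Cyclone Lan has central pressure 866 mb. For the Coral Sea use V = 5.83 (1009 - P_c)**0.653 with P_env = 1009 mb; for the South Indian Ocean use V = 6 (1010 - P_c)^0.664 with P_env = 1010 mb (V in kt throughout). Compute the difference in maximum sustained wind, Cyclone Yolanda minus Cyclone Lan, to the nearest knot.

-126 kt

Cyclone Yolanda: ΔP = 17; V ≈ 5.83 × 17^0.653 ≈ 37.08 kt.
Cyclone Lan: ΔP = 144; V ≈ 6 × 144^0.664 ≈ 162.67 kt.
Difference ≈ 37.08 − 162.67 = -125.59 → -126 kt.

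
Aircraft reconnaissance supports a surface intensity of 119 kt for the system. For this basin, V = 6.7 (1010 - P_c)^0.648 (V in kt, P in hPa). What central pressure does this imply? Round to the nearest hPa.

925 hPa

ΔP = (V / 6.7)^(1/0.648) = (119/6.7)^1.543.
119/6.7 = 17.761; 17.761^1.543 ≈ 84.76 hPa.
P_c = 1010 − 84.76 = 925.24 ≈ 925 hPa.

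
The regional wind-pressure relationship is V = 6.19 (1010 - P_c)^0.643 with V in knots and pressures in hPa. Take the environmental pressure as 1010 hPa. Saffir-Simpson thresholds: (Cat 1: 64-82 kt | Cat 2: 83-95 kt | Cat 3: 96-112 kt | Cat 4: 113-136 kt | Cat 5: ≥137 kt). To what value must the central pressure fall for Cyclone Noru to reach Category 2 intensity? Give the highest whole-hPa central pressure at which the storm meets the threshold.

953 hPa

Category 2 begins at V = 83 kt.
Required ΔP = (83/6.19)^(1/0.643) = 13.409^1.555 ≈ 56.67 hPa.
P_c ≤ 1010 − 56.67 = 953.33, so the highest integer P_c is 953 hPa.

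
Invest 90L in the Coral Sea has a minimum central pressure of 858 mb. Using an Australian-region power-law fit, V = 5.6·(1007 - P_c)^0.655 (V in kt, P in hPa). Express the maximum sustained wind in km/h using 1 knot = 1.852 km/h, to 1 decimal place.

ΔP = 1007 − 858 = 149 mb.
V ≈ 5.6 × 149^0.655 = 5.6 × 26.512 ≈ 148.465 kt.
148.465 × 1.852 ≈ 274.96 km/h → 275.0 km/h.

275.0 km/h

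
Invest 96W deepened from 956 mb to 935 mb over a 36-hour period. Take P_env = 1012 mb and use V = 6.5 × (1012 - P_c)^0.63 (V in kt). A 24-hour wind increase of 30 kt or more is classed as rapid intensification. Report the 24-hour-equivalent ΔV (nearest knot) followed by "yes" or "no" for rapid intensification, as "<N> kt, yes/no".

V₁: ΔP = 56, V ≈ 6.5 × 56^0.63 ≈ 82.09 kt.
V₂: ΔP = 77, V ≈ 6.5 × 77^0.63 ≈ 100.32 kt.
ΔV over 36 h = 18.23 kt → 24 h equivalent = 18.23 × 24/36 ≈ 12.15 kt.
12 kt < 30 kt ⇒ not rapid intensification.

12 kt, no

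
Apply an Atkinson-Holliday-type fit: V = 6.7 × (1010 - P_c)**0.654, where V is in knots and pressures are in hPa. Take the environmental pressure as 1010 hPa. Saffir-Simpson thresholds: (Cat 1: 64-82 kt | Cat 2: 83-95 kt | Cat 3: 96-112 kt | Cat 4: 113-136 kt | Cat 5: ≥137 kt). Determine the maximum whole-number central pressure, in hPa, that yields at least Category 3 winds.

951 hPa

Category 3 begins at V = 96 kt.
Required ΔP = (96/6.7)^(1/0.654) = 14.328^1.529 ≈ 58.60 hPa.
P_c ≤ 1010 − 58.60 = 951.40, so the highest integer P_c is 951 hPa.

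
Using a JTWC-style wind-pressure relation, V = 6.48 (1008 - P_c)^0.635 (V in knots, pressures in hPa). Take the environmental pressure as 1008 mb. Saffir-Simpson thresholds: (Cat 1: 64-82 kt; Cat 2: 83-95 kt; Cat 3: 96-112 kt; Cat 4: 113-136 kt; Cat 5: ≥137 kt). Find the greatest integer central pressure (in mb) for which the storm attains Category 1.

Category 1 begins at V = 64 kt.
Required ΔP = (64/6.48)^(1/0.635) = 9.877^1.575 ≈ 36.84 mb.
P_c ≤ 1008 − 36.84 = 971.16, so the highest integer P_c is 971 mb.

971 mb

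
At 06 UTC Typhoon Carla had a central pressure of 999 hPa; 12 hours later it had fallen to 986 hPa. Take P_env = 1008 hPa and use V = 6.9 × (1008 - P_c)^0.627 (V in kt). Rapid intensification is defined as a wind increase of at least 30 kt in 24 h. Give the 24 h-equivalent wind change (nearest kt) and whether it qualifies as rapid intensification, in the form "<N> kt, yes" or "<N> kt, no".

41 kt, yes

V₁: ΔP = 9, V ≈ 6.9 × 9^0.627 ≈ 27.36 kt.
V₂: ΔP = 22, V ≈ 6.9 × 22^0.627 ≈ 47.92 kt.
ΔV over 12 h = 20.56 kt → 24 h equivalent = 20.56 × 24/12 ≈ 41.12 kt.
41 kt ≥ 30 kt ⇒ rapid intensification.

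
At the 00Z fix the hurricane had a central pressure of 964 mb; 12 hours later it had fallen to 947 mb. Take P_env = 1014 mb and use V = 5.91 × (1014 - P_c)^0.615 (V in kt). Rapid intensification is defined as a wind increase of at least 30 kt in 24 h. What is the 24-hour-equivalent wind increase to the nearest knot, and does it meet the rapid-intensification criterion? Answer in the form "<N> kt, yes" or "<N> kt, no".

26 kt, no

V₁: ΔP = 50, V ≈ 5.91 × 50^0.615 ≈ 65.53 kt.
V₂: ΔP = 67, V ≈ 5.91 × 67^0.615 ≈ 78.46 kt.
ΔV over 12 h = 12.93 kt → 24 h equivalent = 12.93 × 24/12 ≈ 25.86 kt.
26 kt < 30 kt ⇒ not rapid intensification.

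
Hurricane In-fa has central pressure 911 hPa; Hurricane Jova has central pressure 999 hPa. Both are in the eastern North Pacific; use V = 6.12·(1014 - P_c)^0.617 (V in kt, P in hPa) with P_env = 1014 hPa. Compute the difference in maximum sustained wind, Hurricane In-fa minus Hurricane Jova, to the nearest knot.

Hurricane In-fa: ΔP = 103; V ≈ 6.12 × 103^0.617 ≈ 106.82 kt.
Hurricane Jova: ΔP = 15; V ≈ 6.12 × 15^0.617 ≈ 32.54 kt.
Difference ≈ 106.82 − 32.54 = 74.28 → 74 kt.

74 kt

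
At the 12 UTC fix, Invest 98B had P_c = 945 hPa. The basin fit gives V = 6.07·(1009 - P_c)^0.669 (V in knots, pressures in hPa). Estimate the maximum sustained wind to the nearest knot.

98 kt

ΔP = 1009 − 945 = 64 hPa.
64^0.669 ≈ 16.156.
V ≈ 6.07 × 16.156 ≈ 98.1 kt.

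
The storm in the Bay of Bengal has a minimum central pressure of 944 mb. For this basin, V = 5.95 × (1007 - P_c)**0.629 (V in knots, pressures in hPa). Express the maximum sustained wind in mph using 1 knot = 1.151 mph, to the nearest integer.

ΔP = 1007 − 944 = 63 mb.
V ≈ 5.95 × 63^0.629 = 5.95 × 13.545 ≈ 80.594 kt.
80.594 × 1.151 ≈ 92.76 mph → 93 mph.

93 mph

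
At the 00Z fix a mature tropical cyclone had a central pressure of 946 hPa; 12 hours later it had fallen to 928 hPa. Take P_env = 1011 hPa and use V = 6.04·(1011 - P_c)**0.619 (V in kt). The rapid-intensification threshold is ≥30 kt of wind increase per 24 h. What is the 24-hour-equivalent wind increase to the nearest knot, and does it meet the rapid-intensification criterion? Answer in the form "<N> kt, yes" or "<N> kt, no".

V₁: ΔP = 65, V ≈ 6.04 × 65^0.619 ≈ 80.03 kt.
V₂: ΔP = 83, V ≈ 6.04 × 83^0.619 ≈ 93.10 kt.
ΔV over 12 h = 13.07 kt → 24 h equivalent = 13.07 × 24/12 ≈ 26.14 kt.
26 kt < 30 kt ⇒ not rapid intensification.

26 kt, no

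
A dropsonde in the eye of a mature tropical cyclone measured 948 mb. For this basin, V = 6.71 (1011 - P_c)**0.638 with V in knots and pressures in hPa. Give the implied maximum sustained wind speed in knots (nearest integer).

ΔP = 1011 − 948 = 63 mb.
63^0.638 ≈ 14.060.
V ≈ 6.71 × 14.060 ≈ 94.3 kt.

94 kt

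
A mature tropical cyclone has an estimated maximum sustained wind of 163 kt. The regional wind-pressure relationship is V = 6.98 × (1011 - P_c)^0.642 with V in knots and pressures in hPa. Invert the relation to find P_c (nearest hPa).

876 hPa

ΔP = (V / 6.98)^(1/0.642) = (163/6.98)^1.558.
163/6.98 = 23.352; 23.352^1.558 ≈ 135.32 hPa.
P_c = 1011 − 135.32 = 875.68 ≈ 876 hPa.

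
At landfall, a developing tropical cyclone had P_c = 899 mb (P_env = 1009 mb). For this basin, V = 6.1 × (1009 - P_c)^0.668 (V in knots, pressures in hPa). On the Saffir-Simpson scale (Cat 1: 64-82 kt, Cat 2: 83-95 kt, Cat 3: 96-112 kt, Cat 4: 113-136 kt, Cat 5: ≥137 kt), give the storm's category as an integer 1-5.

ΔP = 1009 − 899 = 110 mb.
V ≈ 6.1 × 110^0.668 = 6.1 × 23.10 ≈ 141 kt.
141 kt falls in the Category 5 band.

5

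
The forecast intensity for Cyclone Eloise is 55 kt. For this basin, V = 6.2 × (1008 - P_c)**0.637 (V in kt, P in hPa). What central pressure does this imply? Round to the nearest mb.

977 mb

ΔP = (V / 6.2)^(1/0.637) = (55/6.2)^1.570.
55/6.2 = 8.871; 8.871^1.570 ≈ 30.77 mb.
P_c = 1008 − 30.77 = 977.23 ≈ 977 mb.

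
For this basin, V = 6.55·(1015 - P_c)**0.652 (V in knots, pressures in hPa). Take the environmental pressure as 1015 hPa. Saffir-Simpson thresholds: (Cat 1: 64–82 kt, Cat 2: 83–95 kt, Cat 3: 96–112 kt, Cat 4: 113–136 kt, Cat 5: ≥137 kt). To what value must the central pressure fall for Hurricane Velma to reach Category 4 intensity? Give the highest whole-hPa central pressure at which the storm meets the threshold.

936 hPa

Category 4 begins at V = 113 kt.
Required ΔP = (113/6.55)^(1/0.652) = 17.252^1.534 ≈ 78.88 hPa.
P_c ≤ 1015 − 78.88 = 936.12, so the highest integer P_c is 936 hPa.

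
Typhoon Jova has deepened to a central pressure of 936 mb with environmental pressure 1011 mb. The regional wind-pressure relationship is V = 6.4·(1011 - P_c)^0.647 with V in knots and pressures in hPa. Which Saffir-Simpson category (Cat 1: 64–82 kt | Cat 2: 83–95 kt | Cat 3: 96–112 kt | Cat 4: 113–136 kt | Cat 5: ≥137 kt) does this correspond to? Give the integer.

3

ΔP = 1011 − 936 = 75 mb.
V ≈ 6.4 × 75^0.647 = 6.4 × 16.34 ≈ 105 kt.
105 kt falls in the Category 3 band.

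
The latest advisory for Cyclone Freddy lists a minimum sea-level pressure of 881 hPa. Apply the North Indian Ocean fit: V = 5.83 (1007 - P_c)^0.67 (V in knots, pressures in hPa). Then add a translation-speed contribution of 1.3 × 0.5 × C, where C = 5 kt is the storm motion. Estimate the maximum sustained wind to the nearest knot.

152 kt

ΔP = 1007 − 881 = 126 hPa.
126^0.67 ≈ 25.542.
V ≈ 5.83 × 25.542 ≈ 148.9 kt.
Translation term: 1.3 × 0.5 × 5 = 3.25 kt.
Corrected V ≈ 152.15 kt → 152 kt.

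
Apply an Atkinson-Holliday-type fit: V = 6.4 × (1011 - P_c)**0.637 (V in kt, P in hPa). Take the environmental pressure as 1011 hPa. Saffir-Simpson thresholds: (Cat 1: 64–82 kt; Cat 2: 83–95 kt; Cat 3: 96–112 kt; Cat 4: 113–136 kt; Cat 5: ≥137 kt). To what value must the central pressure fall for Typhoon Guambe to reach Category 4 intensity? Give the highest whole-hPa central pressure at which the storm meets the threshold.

Category 4 begins at V = 113 kt.
Required ΔP = (113/6.4)^(1/0.637) = 17.656^1.570 ≈ 90.67 hPa.
P_c ≤ 1011 − 90.67 = 920.33, so the highest integer P_c is 920 hPa.

920 hPa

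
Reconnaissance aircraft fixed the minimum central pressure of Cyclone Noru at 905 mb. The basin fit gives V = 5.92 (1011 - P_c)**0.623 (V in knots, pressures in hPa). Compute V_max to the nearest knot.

ΔP = 1011 − 905 = 106 mb.
106^0.623 ≈ 18.271.
V ≈ 5.92 × 18.271 ≈ 108.2 kt.

108 kt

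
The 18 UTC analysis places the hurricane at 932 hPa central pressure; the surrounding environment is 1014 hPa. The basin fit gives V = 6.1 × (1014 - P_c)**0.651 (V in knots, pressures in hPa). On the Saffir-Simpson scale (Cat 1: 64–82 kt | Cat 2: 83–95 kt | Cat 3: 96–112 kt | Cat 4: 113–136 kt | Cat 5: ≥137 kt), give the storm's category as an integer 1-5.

ΔP = 1014 − 932 = 82 hPa.
V ≈ 6.1 × 82^0.651 = 6.1 × 17.62 ≈ 107 kt.
107 kt falls in the Category 3 band.

3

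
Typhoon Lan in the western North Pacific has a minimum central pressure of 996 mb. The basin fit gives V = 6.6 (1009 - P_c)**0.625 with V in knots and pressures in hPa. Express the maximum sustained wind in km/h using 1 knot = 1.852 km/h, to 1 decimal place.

60.7 km/h

ΔP = 1009 − 996 = 13 mb.
V ≈ 6.6 × 13^0.625 = 6.6 × 4.968 ≈ 32.791 kt.
32.791 × 1.852 ≈ 60.73 km/h → 60.7 km/h.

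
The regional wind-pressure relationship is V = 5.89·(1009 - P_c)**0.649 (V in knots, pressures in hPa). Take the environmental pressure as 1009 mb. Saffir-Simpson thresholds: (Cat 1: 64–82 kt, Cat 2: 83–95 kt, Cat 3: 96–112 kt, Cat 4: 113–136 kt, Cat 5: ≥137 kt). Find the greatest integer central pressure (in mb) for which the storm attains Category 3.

Category 3 begins at V = 96 kt.
Required ΔP = (96/5.89)^(1/0.649) = 16.299^1.541 ≈ 73.74 mb.
P_c ≤ 1009 − 73.74 = 935.26, so the highest integer P_c is 935 mb.

935 mb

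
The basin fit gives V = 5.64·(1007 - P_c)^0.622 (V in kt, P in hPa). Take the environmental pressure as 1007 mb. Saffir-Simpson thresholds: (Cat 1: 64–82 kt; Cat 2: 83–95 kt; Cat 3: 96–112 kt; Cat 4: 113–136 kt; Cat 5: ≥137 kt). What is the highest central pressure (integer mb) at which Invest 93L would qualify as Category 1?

957 mb

Category 1 begins at V = 64 kt.
Required ΔP = (64/5.64)^(1/0.622) = 11.348^1.608 ≈ 49.66 mb.
P_c ≤ 1007 − 49.66 = 957.34, so the highest integer P_c is 957 mb.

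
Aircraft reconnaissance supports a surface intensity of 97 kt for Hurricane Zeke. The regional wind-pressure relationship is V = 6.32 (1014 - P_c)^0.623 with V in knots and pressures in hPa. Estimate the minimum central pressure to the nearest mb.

ΔP = (V / 6.32)^(1/0.623) = (97/6.32)^1.605.
97/6.32 = 15.348; 15.348^1.605 ≈ 80.13 mb.
P_c = 1014 − 80.13 = 933.87 ≈ 934 mb.

934 mb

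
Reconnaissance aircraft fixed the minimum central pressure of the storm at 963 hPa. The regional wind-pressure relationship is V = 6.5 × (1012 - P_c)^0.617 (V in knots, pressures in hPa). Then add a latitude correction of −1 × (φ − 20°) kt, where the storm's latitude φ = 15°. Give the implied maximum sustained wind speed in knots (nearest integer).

77 kt

ΔP = 1012 − 963 = 49 hPa.
49^0.617 ≈ 11.037.
V ≈ 6.5 × 11.037 ≈ 71.7 kt.
Latitude correction: −1 × (15 − 20) = 5 kt.
Corrected V ≈ 76.7 kt → 77 kt.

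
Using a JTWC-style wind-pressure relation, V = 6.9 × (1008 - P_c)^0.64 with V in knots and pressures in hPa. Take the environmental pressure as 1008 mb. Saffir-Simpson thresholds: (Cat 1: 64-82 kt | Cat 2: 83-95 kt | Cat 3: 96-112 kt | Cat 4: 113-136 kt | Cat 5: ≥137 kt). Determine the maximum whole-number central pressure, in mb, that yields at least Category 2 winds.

Category 2 begins at V = 83 kt.
Required ΔP = (83/6.9)^(1/0.64) = 12.029^1.562 ≈ 48.74 mb.
P_c ≤ 1008 − 48.74 = 959.26, so the highest integer P_c is 959 mb.

959 mb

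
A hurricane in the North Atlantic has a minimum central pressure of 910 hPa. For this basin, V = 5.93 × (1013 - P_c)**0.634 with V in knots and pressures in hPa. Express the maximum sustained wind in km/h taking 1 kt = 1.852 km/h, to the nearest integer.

ΔP = 1013 − 910 = 103 hPa.
V ≈ 5.93 × 103^0.634 = 5.93 × 18.886 ≈ 111.994 kt.
111.994 × 1.852 ≈ 207.41 km/h → 207 km/h.

207 km/h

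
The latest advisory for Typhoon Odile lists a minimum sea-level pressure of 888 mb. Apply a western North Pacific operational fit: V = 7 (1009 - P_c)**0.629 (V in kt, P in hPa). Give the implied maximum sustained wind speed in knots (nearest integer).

143 kt

ΔP = 1009 − 888 = 121 mb.
121^0.629 ≈ 20.421.
V ≈ 7 × 20.421 ≈ 142.9 kt.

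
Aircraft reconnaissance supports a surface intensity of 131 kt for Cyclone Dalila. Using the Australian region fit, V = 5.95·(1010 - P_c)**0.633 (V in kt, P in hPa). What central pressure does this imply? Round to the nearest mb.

878 mb

ΔP = (V / 5.95)^(1/0.633) = (131/5.95)^1.580.
131/5.95 = 22.017; 22.017^1.580 ≈ 132.21 mb.
P_c = 1010 − 132.21 = 877.79 ≈ 878 mb.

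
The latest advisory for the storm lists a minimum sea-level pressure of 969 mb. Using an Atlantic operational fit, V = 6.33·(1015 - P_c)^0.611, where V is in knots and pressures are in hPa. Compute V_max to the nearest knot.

66 kt

ΔP = 1015 − 969 = 46 mb.
46^0.611 ≈ 10.374.
V ≈ 6.33 × 10.374 ≈ 65.7 kt.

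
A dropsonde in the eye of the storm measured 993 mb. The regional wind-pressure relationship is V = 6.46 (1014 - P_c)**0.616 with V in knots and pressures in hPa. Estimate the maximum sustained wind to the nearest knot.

42 kt

ΔP = 1014 − 993 = 21 mb.
21^0.616 ≈ 6.524.
V ≈ 6.46 × 6.524 ≈ 42.1 kt.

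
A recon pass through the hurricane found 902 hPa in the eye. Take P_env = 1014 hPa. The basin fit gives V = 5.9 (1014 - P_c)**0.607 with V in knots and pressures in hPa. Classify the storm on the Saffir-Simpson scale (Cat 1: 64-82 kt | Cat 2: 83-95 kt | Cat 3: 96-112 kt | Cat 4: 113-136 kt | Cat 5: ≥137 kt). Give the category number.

ΔP = 1014 − 902 = 112 hPa.
V ≈ 5.9 × 112^0.607 = 5.9 × 17.53 ≈ 103 kt.
103 kt falls in the Category 3 band.

3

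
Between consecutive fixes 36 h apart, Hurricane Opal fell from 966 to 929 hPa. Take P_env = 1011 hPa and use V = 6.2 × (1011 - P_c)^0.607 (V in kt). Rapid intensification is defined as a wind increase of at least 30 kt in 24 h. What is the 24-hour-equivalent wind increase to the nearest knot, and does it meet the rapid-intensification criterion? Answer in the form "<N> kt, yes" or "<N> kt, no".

18 kt, no

V₁: ΔP = 45, V ≈ 6.2 × 45^0.607 ≈ 62.50 kt.
V₂: ΔP = 82, V ≈ 6.2 × 82^0.607 ≈ 89.97 kt.
ΔV over 36 h = 27.47 kt → 24 h equivalent = 27.47 × 24/36 ≈ 18.31 kt.
18 kt < 30 kt ⇒ not rapid intensification.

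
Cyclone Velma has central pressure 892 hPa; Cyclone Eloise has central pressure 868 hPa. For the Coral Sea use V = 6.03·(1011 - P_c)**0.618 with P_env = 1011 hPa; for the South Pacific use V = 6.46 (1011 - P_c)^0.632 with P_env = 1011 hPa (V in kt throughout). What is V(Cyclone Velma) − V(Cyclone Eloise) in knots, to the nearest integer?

Cyclone Velma: ΔP = 119; V ≈ 6.03 × 119^0.618 ≈ 115.61 kt.
Cyclone Eloise: ΔP = 143; V ≈ 6.46 × 143^0.632 ≈ 148.73 kt.
Difference ≈ 115.61 − 148.73 = -33.12 → -33 kt.

-33 kt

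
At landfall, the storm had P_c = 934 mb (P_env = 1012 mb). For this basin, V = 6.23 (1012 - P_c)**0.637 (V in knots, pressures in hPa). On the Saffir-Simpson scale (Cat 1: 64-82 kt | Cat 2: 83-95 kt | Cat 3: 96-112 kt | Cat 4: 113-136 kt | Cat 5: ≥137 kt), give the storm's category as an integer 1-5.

3

ΔP = 1012 − 934 = 78 mb.
V ≈ 6.23 × 78^0.637 = 6.23 × 16.04 ≈ 100 kt.
100 kt falls in the Category 3 band.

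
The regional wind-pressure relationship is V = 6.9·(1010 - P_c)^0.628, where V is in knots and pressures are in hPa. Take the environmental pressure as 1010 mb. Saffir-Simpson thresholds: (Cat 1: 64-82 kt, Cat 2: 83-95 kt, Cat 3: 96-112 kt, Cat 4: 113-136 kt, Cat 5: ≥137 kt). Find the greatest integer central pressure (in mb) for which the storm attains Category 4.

924 mb

Category 4 begins at V = 113 kt.
Required ΔP = (113/6.9)^(1/0.628) = 16.377^1.592 ≈ 85.80 mb.
P_c ≤ 1010 − 85.80 = 924.20, so the highest integer P_c is 924 mb.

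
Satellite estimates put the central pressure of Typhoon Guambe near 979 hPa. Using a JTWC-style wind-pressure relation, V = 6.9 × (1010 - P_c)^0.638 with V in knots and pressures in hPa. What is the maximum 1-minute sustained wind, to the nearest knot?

62 kt

ΔP = 1010 − 979 = 31 hPa.
31^0.638 ≈ 8.943.
V ≈ 6.9 × 8.943 ≈ 61.7 kt.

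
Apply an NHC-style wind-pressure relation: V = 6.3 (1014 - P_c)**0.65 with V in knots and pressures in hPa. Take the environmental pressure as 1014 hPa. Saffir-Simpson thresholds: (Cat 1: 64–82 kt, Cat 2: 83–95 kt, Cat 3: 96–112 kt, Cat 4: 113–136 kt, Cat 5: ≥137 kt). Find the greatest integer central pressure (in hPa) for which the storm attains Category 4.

Category 4 begins at V = 113 kt.
Required ΔP = (113/6.3)^(1/0.65) = 17.937^1.538 ≈ 84.88 hPa.
P_c ≤ 1014 − 84.88 = 929.12, so the highest integer P_c is 929 hPa.

929 hPa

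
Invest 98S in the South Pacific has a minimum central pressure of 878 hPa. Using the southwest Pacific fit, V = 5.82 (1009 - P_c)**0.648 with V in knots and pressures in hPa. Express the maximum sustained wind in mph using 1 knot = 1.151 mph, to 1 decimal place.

ΔP = 1009 − 878 = 131 hPa.
V ≈ 5.82 × 131^0.648 = 5.82 × 23.550 ≈ 137.061 kt.
137.061 × 1.151 ≈ 157.76 mph → 157.8 mph.

157.8 mph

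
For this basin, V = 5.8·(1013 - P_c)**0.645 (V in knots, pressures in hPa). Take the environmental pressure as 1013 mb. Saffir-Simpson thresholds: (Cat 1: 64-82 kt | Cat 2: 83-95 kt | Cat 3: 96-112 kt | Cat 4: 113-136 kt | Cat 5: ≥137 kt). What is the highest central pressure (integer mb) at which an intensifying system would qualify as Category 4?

Category 4 begins at V = 113 kt.
Required ΔP = (113/5.8)^(1/0.645) = 19.483^1.550 ≈ 99.88 mb.
P_c ≤ 1013 − 99.88 = 913.12, so the highest integer P_c is 913 mb.

913 mb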